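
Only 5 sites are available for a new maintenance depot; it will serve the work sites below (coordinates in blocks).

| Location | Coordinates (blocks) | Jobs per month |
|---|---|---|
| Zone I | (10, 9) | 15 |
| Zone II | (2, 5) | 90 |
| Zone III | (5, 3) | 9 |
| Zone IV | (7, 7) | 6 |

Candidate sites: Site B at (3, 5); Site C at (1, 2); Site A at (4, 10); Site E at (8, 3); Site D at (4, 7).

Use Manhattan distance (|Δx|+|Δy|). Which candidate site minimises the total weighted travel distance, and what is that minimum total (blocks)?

Site B, total 327 blocks

Total weighted distance at each candidate:
  Site B (3, 5): total = 327
  Site C (1, 2): total = 711
  Site A (4, 10): total = 843
  Site E (8, 3): total = 897
  Site D (4, 7): total = 543
Minimum is at Site B with total 327 blocks.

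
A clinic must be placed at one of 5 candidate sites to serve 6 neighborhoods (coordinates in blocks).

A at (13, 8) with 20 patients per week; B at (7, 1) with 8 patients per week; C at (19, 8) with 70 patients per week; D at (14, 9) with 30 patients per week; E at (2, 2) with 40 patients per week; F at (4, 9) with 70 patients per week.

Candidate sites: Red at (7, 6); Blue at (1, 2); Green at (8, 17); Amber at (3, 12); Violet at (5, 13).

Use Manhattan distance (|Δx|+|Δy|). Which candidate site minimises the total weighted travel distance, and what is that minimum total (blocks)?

Total weighted distance at each candidate:
  Red (7, 6): total = 2260
  Blue (1, 2): total = 3436
  Green (8, 17): total = 3916
  Amber (3, 12): total = 2940
  Violet (5, 13): total = 3002
Minimum is at Red with total 2260 blocks.

Red, total 2260 blocks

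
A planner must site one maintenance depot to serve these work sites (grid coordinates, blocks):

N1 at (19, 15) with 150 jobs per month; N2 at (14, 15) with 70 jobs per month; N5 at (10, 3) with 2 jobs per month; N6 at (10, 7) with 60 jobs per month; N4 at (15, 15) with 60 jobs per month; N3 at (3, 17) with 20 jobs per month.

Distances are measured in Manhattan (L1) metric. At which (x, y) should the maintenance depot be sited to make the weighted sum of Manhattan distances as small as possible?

(15, 15)

Manhattan distance separates: Σwᵢ(|x−xᵢ|+|y−yᵢ|) = Σwᵢ|x−xᵢ| + Σwᵢ|y−yᵢ|, so x and y are optimised independently as 1-D weighted medians.
Total weight W = 362; half = 181.
x-coordinate, sorted with cumulative weight:
  x=3 (N3, w=20) cum 20
  x=10 (N5, w=2) cum 22
  x=10 (N6, w=60) cum 82
  x=14 (N2, w=70) cum 152
  x=15 (N4, w=60) cum 212  ← median
  x=19 (N1, w=150) cum 362
⇒ x* = 15
y-coordinate, sorted with cumulative weight:
  y=3 (N5, w=2) cum 2
  y=7 (N6, w=60) cum 62
  y=15 (N1, w=150) cum 212  ← median
  y=15 (N2, w=70) cum 282
  y=15 (N4, w=60) cum 342
  y=17 (N3, w=20) cum 362
⇒ y* = 15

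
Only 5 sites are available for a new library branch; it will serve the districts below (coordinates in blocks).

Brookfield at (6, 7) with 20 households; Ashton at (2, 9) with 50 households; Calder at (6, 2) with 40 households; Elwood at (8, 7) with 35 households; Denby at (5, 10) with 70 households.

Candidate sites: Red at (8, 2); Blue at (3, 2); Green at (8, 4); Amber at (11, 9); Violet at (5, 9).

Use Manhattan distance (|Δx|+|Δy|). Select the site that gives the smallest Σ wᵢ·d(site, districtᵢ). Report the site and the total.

Total weighted distance at each candidate:
  Red (8, 2): total = 1815
  Blue (3, 2): total = 1730
  Green (8, 4): total = 1545
  Amber (11, 9): total = 1735
  Violet (5, 9): total = 775
Minimum is at Violet with total 775 blocks.

Violet, total 775 blocks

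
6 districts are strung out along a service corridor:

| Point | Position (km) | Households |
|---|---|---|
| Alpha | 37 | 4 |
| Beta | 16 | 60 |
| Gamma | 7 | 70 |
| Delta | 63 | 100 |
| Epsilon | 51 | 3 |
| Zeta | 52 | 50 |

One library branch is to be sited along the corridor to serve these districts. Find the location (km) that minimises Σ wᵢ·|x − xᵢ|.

For a sum of weighted absolute distances on a line, the optimum is the weighted median (not the mean). Total weight W = 287; half-weight = 143.5.
Sort by position and accumulate weight:
  km 7 (Gamma, w=70) → cum 70
  km 16 (Beta, w=60) → cum 130
  km 37 (Alpha, w=4) → cum 134
  km 51 (Epsilon, w=3) → cum 137
  km 52 (Zeta, w=50) → cum 187  ≥ 143.5 → median here
  km 63 (Delta, w=100) → cum 287
Optimal location: km 52.

x = 52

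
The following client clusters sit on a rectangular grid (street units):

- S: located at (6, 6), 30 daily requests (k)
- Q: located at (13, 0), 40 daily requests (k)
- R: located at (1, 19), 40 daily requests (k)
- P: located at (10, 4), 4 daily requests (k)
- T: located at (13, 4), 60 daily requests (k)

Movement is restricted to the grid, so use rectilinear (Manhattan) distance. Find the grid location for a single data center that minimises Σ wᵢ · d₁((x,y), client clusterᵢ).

(13, 4)

Manhattan distance separates: Σwᵢ(|x−xᵢ|+|y−yᵢ|) = Σwᵢ|x−xᵢ| + Σwᵢ|y−yᵢ|, so x and y are optimised independently as 1-D weighted medians.
Total weight W = 174; half = 87.
x-coordinate, sorted with cumulative weight:
  x=1 (R, w=40) cum 40
  x=6 (S, w=30) cum 70
  x=10 (P, w=4) cum 74
  x=13 (Q, w=40) cum 114  ← median
  x=13 (T, w=60) cum 174
⇒ x* = 13
y-coordinate, sorted with cumulative weight:
  y=0 (Q, w=40) cum 40
  y=4 (P, w=4) cum 44
  y=4 (T, w=60) cum 104  ← median
  y=6 (S, w=30) cum 134
  y=19 (R, w=40) cum 174
⇒ y* = 4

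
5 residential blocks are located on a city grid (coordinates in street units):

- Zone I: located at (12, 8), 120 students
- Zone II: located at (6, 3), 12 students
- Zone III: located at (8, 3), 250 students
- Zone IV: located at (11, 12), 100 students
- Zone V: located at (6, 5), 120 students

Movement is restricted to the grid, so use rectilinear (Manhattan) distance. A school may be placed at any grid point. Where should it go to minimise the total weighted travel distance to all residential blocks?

Manhattan distance separates: Σwᵢ(|x−xᵢ|+|y−yᵢ|) = Σwᵢ|x−xᵢ| + Σwᵢ|y−yᵢ|, so x and y are optimised independently as 1-D weighted medians.
Total weight W = 602; half = 301.
x-coordinate, sorted with cumulative weight:
  x=6 (Zone II, w=12) cum 12
  x=6 (Zone V, w=120) cum 132
  x=8 (Zone III, w=250) cum 382  ← median
  x=11 (Zone IV, w=100) cum 482
  x=12 (Zone I, w=120) cum 602
⇒ x* = 8
y-coordinate, sorted with cumulative weight:
  y=3 (Zone II, w=12) cum 12
  y=3 (Zone III, w=250) cum 262
  y=5 (Zone V, w=120) cum 382  ← median
  y=8 (Zone I, w=120) cum 502
  y=12 (Zone IV, w=100) cum 602
⇒ y* = 5

(8, 5)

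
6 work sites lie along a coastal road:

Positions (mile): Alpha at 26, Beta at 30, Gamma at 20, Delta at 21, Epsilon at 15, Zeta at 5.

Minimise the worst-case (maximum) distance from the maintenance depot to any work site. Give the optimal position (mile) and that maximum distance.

The 1-center on a line is the midpoint of the two extreme points: leftmost at 5, rightmost at 30.
Optimal location = (5 + 30)/2 = 17.5; maximum distance = (30 − 5)/2 = 12.5.

location 17.5, max distance 12.5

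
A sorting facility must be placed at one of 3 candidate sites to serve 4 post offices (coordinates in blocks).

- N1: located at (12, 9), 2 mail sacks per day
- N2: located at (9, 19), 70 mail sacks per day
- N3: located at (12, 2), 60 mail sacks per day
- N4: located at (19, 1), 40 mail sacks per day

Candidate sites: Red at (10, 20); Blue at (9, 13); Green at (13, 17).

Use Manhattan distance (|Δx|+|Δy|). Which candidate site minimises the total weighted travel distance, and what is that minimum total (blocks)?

Total weighted distance at each candidate:
  Red (10, 20): total = 2486
  Blue (9, 13): total = 2154
  Green (13, 17): total = 2278
Minimum is at Blue with total 2154 blocks.

Blue, total 2154 blocks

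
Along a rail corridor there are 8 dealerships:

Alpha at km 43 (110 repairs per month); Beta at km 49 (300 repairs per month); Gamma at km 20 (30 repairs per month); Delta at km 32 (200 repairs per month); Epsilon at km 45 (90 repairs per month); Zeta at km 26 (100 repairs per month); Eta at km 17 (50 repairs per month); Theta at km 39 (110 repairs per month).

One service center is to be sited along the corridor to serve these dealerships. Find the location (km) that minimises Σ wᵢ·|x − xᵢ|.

For a sum of weighted absolute distances on a line, the optimum is the weighted median (not the mean). Total weight W = 990; half-weight = 495.
Sort by position and accumulate weight:
  km 17 (Eta, w=50) → cum 50
  km 20 (Gamma, w=30) → cum 80
  km 26 (Zeta, w=100) → cum 180
  km 32 (Delta, w=200) → cum 380
  km 39 (Theta, w=110) → cum 490
  km 43 (Alpha, w=110) → cum 600  ≥ 495 → median here
  km 45 (Epsilon, w=90) → cum 690
  km 49 (Beta, w=300) → cum 990
Optimal location: km 43.

x = 43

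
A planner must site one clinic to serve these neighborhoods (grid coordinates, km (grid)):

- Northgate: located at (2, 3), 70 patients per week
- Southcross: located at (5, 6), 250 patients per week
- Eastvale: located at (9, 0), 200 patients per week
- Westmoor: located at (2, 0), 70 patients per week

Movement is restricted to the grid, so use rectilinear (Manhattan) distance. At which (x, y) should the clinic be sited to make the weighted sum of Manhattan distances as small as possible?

Manhattan distance separates: Σwᵢ(|x−xᵢ|+|y−yᵢ|) = Σwᵢ|x−xᵢ| + Σwᵢ|y−yᵢ|, so x and y are optimised independently as 1-D weighted medians.
Total weight W = 590; half = 295.
x-coordinate, sorted with cumulative weight:
  x=2 (Northgate, w=70) cum 70
  x=2 (Westmoor, w=70) cum 140
  x=5 (Southcross, w=250) cum 390  ← median
  x=9 (Eastvale, w=200) cum 590
⇒ x* = 5
y-coordinate, sorted with cumulative weight:
  y=0 (Eastvale, w=200) cum 200
  y=0 (Westmoor, w=70) cum 270
  y=3 (Northgate, w=70) cum 340  ← median
  y=6 (Southcross, w=250) cum 590
⇒ y* = 3

(5, 3)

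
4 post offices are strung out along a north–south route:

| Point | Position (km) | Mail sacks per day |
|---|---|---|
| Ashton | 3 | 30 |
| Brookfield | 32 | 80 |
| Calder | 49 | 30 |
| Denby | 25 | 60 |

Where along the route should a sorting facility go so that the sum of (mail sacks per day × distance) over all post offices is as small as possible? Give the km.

For a sum of weighted absolute distances on a line, the optimum is the weighted median (not the mean). Total weight W = 200; half-weight = 100.
Sort by position and accumulate weight:
  km 3 (Ashton, w=30) → cum 30
  km 25 (Denby, w=60) → cum 90
  km 32 (Brookfield, w=80) → cum 170  ≥ 100 → median here
  km 49 (Calder, w=30) → cum 200
Optimal location: km 32.

x = 32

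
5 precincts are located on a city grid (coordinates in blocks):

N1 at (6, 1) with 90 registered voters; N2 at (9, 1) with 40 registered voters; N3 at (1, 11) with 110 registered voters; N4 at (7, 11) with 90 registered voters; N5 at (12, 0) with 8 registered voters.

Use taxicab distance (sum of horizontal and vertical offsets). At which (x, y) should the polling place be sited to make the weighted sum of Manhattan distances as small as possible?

(6, 11)

Manhattan distance separates: Σwᵢ(|x−xᵢ|+|y−yᵢ|) = Σwᵢ|x−xᵢ| + Σwᵢ|y−yᵢ|, so x and y are optimised independently as 1-D weighted medians.
Total weight W = 338; half = 169.
x-coordinate, sorted with cumulative weight:
  x=1 (N3, w=110) cum 110
  x=6 (N1, w=90) cum 200  ← median
  x=7 (N4, w=90) cum 290
  x=9 (N2, w=40) cum 330
  x=12 (N5, w=8) cum 338
⇒ x* = 6
y-coordinate, sorted with cumulative weight:
  y=0 (N5, w=8) cum 8
  y=1 (N1, w=90) cum 98
  y=1 (N2, w=40) cum 138
  y=11 (N3, w=110) cum 248  ← median
  y=11 (N4, w=90) cum 338
⇒ y* = 11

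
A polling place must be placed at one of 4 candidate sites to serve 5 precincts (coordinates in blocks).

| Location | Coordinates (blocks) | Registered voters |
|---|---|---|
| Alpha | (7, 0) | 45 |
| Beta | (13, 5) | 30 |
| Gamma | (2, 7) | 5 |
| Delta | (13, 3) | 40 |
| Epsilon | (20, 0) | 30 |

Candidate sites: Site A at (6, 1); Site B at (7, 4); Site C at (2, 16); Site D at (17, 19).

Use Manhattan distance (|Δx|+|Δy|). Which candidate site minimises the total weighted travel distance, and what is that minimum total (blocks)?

Site B, total 1220 blocks

Total weighted distance at each candidate:
  Site A (6, 1): total = 1280
  Site B (7, 4): total = 1220
  Site C (2, 16): total = 3630
  Site D (17, 19): total = 3440
Minimum is at Site B with total 1220 blocks.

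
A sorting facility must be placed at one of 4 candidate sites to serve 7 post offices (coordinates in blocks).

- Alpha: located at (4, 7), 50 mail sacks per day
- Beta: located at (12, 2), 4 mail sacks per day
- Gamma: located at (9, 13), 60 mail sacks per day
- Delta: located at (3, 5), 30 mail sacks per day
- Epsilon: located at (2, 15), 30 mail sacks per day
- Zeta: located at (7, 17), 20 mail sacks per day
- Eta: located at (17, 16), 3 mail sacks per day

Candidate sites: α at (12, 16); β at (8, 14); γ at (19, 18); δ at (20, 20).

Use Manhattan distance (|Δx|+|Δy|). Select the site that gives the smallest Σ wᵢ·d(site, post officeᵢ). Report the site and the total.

β, total 1477 blocks

Total weighted distance at each candidate:
  α (12, 16): total = 2331
  β (8, 14): total = 1477
  γ (19, 18): total = 4034
  δ (20, 20): total = 4625
Minimum is at β with total 1477 blocks.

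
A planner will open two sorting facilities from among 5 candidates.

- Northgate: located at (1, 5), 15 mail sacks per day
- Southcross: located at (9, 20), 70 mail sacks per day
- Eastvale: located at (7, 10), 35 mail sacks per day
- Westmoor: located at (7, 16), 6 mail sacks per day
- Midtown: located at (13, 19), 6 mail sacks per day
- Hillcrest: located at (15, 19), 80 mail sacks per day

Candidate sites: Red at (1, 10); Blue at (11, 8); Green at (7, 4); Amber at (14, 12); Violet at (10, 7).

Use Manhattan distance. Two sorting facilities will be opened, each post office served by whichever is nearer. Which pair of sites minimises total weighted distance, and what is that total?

{Red, Amber}, total 1949

Evaluate every pair (each demand assigned to the nearer of the two):
  {Red, Amber}: total = 1949
  {Green, Amber}: total = 1979
  {Amber, Violet}: total = 2039
  {Blue, Amber}: total = 2069
  {Red, Blue}: total = 2615
  {Blue, Green}: total = 2645
  {Blue, Violet}: total = 2705
  {Red, Violet}: total = 2787
  {Green, Violet}: total = 2817
  {Red, Green}: total = 3583
Best pair: {Red, Amber} with total 1949.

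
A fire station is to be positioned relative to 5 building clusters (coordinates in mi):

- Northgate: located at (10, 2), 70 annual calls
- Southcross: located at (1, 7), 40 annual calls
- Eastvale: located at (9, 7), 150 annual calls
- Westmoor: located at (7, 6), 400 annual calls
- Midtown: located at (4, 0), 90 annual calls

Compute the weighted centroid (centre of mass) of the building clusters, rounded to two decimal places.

(7.00, 5.16)

The minimiser of Σwᵢ‖p−pᵢ‖² is the weighted centroid p* = (Σwᵢpᵢ)/(Σwᵢ).
Σwᵢ = 750.
Σwᵢxᵢ = 70·10 + 40·1 + 150·9 + 400·7 + 90·4 = 5250.
Σwᵢyᵢ = 70·2 + 40·7 + 150·7 + 400·6 + 90·0 = 3870.
x* = 5250/750 = 7.00, y* = 3870/750 = 5.16.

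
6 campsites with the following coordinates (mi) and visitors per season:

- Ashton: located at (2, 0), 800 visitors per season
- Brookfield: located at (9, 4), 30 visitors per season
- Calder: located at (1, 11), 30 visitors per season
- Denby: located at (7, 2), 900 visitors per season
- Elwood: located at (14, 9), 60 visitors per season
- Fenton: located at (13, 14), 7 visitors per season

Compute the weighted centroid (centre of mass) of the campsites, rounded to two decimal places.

(5.00, 1.58)

The minimiser of Σwᵢ‖p−pᵢ‖² is the weighted centroid p* = (Σwᵢpᵢ)/(Σwᵢ).
Σwᵢ = 1827.
Σwᵢxᵢ = 800·2 + 30·9 + 30·1 + 900·7 + 60·14 + 7·13 = 9131.
Σwᵢyᵢ = 800·0 + 30·4 + 30·11 + 900·2 + 60·9 + 7·14 = 2888.
x* = 9131/1827 = 5.00, y* = 2888/1827 = 1.58.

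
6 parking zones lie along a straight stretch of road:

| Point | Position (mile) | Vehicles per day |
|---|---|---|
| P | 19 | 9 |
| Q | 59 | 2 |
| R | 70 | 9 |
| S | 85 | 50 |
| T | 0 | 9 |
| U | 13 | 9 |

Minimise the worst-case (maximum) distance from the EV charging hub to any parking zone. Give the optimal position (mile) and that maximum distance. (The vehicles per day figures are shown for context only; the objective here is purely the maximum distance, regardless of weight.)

The 1-center on a line is the midpoint of the two extreme points: leftmost at 0, rightmost at 85.
Optimal location = (0 + 85)/2 = 42.5; maximum distance = (85 − 0)/2 = 42.5.

location 42.5, max distance 42.5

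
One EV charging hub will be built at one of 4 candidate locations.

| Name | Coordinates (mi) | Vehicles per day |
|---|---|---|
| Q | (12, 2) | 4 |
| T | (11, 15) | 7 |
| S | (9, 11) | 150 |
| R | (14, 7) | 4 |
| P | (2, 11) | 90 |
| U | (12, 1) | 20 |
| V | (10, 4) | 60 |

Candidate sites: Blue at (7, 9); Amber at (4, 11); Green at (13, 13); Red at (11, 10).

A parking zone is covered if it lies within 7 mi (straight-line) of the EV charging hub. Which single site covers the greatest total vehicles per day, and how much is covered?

Blue, covering 300

Coverage radius r = 7 mi; a point is covered iff (Δx)²+(Δy)² ≤ 7² = 49.
  Blue (7, 9): covers {S, P, V} → 300
  Amber (4, 11): covers {S, P} → 240
  Green (13, 13): covers {T, S, R} → 161
  Red (11, 10): covers {T, S, R, V} → 221
Maximum coverage at Blue: 300 vehicles per day.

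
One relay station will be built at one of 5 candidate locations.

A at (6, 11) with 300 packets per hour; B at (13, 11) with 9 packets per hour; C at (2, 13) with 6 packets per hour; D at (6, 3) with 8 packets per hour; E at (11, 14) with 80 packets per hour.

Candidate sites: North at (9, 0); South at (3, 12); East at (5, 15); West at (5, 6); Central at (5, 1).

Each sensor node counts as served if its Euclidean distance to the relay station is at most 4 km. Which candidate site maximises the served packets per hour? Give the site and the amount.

Coverage radius r = 4 km; a point is covered iff (Δx)²+(Δy)² ≤ 4² = 16.
  North (9, 0): covers {none} → 0
  South (3, 12): covers {A, C} → 306
  East (5, 15): covers {C} → 6
  West (5, 6): covers {D} → 8
  Central (5, 1): covers {D} → 8
Maximum coverage at South: 306 packets per hour.

South, covering 306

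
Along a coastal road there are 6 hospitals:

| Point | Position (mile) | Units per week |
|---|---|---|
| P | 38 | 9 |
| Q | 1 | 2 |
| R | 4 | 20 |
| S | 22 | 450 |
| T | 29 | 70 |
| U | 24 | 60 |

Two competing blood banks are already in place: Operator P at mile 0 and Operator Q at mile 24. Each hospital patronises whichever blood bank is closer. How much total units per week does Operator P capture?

The indifferent point is the midpoint (0+24)/2 = 12; hospitals left of it (closer to Operator P at 0) go to Operator P, those right go to Operator Q.
  Q at 1 (w=2) → Operator P
  R at 4 (w=20) → Operator P
  S at 22 (w=450) → Operator Q
  U at 24 (w=60) → Operator Q
  T at 29 (w=70) → Operator Q
  P at 38 (w=9) → Operator Q
Operator P captures 22; Operator Q captures 589.

22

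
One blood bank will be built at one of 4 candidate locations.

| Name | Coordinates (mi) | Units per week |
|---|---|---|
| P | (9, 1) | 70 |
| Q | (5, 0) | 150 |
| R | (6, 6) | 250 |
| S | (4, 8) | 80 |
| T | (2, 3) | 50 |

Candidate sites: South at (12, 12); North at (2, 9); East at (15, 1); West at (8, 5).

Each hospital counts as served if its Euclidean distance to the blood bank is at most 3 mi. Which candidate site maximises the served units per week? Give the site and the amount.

Coverage radius r = 3 mi; a point is covered iff (Δx)²+(Δy)² ≤ 3² = 9.
  South (12, 12): covers {none} → 0
  North (2, 9): covers {S} → 80
  East (15, 1): covers {none} → 0
  West (8, 5): covers {R} → 250
Maximum coverage at West: 250 units per week.

West, covering 250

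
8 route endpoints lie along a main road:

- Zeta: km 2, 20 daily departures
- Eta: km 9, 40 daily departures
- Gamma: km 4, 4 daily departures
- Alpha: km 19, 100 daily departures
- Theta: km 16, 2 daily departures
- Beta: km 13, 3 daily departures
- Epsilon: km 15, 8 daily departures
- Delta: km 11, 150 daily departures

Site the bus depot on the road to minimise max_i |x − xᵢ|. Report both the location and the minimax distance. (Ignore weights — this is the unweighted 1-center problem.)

The 1-center on a line is the midpoint of the two extreme points: leftmost at 2, rightmost at 19.
Optimal location = (2 + 19)/2 = 10.5; maximum distance = (19 − 2)/2 = 8.5.

location 10.5, max distance 8.5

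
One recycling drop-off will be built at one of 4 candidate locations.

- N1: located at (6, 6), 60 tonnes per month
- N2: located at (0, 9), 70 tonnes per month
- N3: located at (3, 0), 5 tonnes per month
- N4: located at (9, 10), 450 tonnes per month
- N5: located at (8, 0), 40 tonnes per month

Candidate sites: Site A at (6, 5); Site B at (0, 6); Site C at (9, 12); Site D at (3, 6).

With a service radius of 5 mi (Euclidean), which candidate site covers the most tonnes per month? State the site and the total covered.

Site C, covering 450

Coverage radius r = 5 mi; a point is covered iff (Δx)²+(Δy)² ≤ 5² = 25.
  Site A (6, 5): covers {N1} → 60
  Site B (0, 6): covers {N2} → 70
  Site C (9, 12): covers {N4} → 450
  Site D (3, 6): covers {N1, N2} → 130
Maximum coverage at Site C: 450 tonnes per month.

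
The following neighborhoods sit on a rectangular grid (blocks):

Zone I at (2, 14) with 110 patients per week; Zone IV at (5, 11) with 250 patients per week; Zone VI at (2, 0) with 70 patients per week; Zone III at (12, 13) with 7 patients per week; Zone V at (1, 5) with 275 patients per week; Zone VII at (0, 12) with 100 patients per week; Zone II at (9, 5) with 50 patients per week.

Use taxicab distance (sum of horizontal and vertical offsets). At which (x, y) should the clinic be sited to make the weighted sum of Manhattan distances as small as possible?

(2, 11)

Manhattan distance separates: Σwᵢ(|x−xᵢ|+|y−yᵢ|) = Σwᵢ|x−xᵢ| + Σwᵢ|y−yᵢ|, so x and y are optimised independently as 1-D weighted medians.
Total weight W = 862; half = 431.
x-coordinate, sorted with cumulative weight:
  x=0 (Zone VII, w=100) cum 100
  x=1 (Zone V, w=275) cum 375
  x=2 (Zone I, w=110) cum 485  ← median
  x=2 (Zone VI, w=70) cum 555
  x=5 (Zone IV, w=250) cum 805
  x=9 (Zone II, w=50) cum 855
  x=12 (Zone III, w=7) cum 862
⇒ x* = 2
y-coordinate, sorted with cumulative weight:
  y=0 (Zone VI, w=70) cum 70
  y=5 (Zone V, w=275) cum 345
  y=5 (Zone II, w=50) cum 395
  y=11 (Zone IV, w=250) cum 645  ← median
  y=12 (Zone VII, w=100) cum 745
  y=13 (Zone III, w=7) cum 752
  y=14 (Zone I, w=110) cum 862
⇒ y* = 11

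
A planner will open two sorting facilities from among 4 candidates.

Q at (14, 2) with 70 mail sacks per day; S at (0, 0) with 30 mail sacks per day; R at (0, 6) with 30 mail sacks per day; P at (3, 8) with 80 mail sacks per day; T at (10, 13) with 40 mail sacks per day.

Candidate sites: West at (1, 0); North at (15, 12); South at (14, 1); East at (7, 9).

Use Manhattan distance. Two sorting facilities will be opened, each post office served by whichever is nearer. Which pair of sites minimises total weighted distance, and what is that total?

Evaluate every pair (each demand assigned to the nearer of the two):
  {South, East}: total = 1500
  {West, South}: total = 1750
  {West, East}: total = 1900
  {West, North}: total = 2050
  {North, East}: total = 2190
  {North, South}: total = 2610
Best pair: {South, East} with total 1500.

{South, East}, total 1500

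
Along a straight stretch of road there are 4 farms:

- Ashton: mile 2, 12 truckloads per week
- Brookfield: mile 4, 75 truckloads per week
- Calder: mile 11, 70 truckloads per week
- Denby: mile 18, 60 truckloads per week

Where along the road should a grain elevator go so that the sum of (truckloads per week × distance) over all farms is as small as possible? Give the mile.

For a sum of weighted absolute distances on a line, the optimum is the weighted median (not the mean). Total weight W = 217; half-weight = 108.5.
Sort by position and accumulate weight:
  mile 2 (Ashton, w=12) → cum 12
  mile 4 (Brookfield, w=75) → cum 87
  mile 11 (Calder, w=70) → cum 157  ≥ 108.5 → median here
  mile 18 (Denby, w=60) → cum 217
Optimal location: mile 11.

x = 11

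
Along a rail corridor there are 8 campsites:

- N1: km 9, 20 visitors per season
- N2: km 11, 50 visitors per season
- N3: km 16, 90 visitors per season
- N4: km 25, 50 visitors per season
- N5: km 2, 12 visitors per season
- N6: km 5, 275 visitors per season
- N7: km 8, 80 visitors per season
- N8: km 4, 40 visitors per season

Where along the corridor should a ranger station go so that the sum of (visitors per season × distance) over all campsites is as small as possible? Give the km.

For a sum of weighted absolute distances on a line, the optimum is the weighted median (not the mean). Total weight W = 617; half-weight = 308.5.
Sort by position and accumulate weight:
  km 2 (N5, w=12) → cum 12
  km 4 (N8, w=40) → cum 52
  km 5 (N6, w=275) → cum 327  ≥ 308.5 → median here
  km 8 (N7, w=80) → cum 407
  km 9 (N1, w=20) → cum 427
  km 11 (N2, w=50) → cum 477
  km 16 (N3, w=90) → cum 567
  km 25 (N4, w=50) → cum 617
Optimal location: km 5.

x = 5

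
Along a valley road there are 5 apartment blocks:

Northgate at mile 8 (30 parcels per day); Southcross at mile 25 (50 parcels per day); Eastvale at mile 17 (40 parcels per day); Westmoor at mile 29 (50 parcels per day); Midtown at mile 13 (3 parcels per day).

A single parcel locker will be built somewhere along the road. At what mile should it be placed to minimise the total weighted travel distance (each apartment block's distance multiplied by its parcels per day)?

For a sum of weighted absolute distances on a line, the optimum is the weighted median (not the mean). Total weight W = 173; half-weight = 86.5.
Sort by position and accumulate weight:
  mile 8 (Northgate, w=30) → cum 30
  mile 13 (Midtown, w=3) → cum 33
  mile 17 (Eastvale, w=40) → cum 73
  mile 25 (Southcross, w=50) → cum 123  ≥ 86.5 → median here
  mile 29 (Westmoor, w=50) → cum 173
Optimal location: mile 25.

x = 25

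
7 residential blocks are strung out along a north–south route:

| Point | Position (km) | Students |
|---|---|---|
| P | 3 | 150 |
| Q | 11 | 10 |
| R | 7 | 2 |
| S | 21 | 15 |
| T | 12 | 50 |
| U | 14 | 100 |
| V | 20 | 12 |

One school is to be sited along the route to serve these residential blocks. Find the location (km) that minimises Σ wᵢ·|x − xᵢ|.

x = 12

For a sum of weighted absolute distances on a line, the optimum is the weighted median (not the mean). Total weight W = 339; half-weight = 169.5.
Sort by position and accumulate weight:
  km 3 (P, w=150) → cum 150
  km 7 (R, w=2) → cum 152
  km 11 (Q, w=10) → cum 162
  km 12 (T, w=50) → cum 212  ≥ 169.5 → median here
  km 14 (U, w=100) → cum 312
  km 20 (V, w=12) → cum 324
  km 21 (S, w=15) → cum 339
Optimal location: km 12.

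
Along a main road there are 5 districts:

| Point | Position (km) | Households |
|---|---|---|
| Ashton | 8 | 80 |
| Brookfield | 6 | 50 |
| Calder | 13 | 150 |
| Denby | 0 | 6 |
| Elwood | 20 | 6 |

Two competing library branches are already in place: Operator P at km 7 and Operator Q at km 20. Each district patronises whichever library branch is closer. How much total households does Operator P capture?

The indifferent point is the midpoint (7+20)/2 = 13.5; districts left of it (closer to Operator P at 7) go to Operator P, those right go to Operator Q.
  Denby at 0 (w=6) → Operator P
  Brookfield at 6 (w=50) → Operator P
  Ashton at 8 (w=80) → Operator P
  Calder at 13 (w=150) → Operator P
  Elwood at 20 (w=6) → Operator Q
Operator P captures 286; Operator Q captures 6.

286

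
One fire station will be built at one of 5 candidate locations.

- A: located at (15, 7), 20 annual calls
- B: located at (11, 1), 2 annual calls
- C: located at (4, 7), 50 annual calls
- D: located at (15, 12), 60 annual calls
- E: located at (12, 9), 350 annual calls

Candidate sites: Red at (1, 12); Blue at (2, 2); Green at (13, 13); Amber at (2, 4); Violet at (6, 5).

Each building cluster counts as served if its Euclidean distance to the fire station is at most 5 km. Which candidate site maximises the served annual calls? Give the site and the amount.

Coverage radius r = 5 km; a point is covered iff (Δx)²+(Δy)² ≤ 5² = 25.
  Red (1, 12): covers {none} → 0
  Blue (2, 2): covers {none} → 0
  Green (13, 13): covers {D, E} → 410
  Amber (2, 4): covers {C} → 50
  Violet (6, 5): covers {C} → 50
Maximum coverage at Green: 410 annual calls.

Green, covering 410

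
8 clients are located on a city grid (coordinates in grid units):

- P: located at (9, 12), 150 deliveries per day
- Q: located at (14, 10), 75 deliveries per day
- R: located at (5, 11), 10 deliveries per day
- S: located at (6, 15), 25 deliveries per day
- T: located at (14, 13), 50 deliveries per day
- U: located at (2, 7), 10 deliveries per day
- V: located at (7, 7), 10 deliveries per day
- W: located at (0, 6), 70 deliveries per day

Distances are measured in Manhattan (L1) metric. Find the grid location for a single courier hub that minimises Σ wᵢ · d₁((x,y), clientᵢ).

Manhattan distance separates: Σwᵢ(|x−xᵢ|+|y−yᵢ|) = Σwᵢ|x−xᵢ| + Σwᵢ|y−yᵢ|, so x and y are optimised independently as 1-D weighted medians.
Total weight W = 400; half = 200.
x-coordinate, sorted with cumulative weight:
  x=0 (W, w=70) cum 70
  x=2 (U, w=10) cum 80
  x=5 (R, w=10) cum 90
  x=6 (S, w=25) cum 115
  x=7 (V, w=10) cum 125
  x=9 (P, w=150) cum 275  ← median
  x=14 (Q, w=75) cum 350
  x=14 (T, w=50) cum 400
⇒ x* = 9
y-coordinate, sorted with cumulative weight:
  y=6 (W, w=70) cum 70
  y=7 (U, w=10) cum 80
  y=7 (V, w=10) cum 90
  y=10 (Q, w=75) cum 165
  y=11 (R, w=10) cum 175
  y=12 (P, w=150) cum 325  ← median
  y=13 (T, w=50) cum 375
  y=15 (S, w=25) cum 400
⇒ y* = 12

(9, 12)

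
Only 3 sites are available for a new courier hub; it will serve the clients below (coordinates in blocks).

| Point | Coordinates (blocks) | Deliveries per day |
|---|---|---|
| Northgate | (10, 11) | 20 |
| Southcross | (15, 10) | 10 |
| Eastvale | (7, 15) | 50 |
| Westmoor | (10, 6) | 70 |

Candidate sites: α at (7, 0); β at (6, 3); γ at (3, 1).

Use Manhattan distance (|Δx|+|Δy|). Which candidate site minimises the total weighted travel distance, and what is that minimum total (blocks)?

Total weighted distance at each candidate:
  α (7, 0): total = 1840
  β (6, 3): total = 1540
  γ (3, 1): total = 2290
Minimum is at β with total 1540 blocks.

β, total 1540 blocks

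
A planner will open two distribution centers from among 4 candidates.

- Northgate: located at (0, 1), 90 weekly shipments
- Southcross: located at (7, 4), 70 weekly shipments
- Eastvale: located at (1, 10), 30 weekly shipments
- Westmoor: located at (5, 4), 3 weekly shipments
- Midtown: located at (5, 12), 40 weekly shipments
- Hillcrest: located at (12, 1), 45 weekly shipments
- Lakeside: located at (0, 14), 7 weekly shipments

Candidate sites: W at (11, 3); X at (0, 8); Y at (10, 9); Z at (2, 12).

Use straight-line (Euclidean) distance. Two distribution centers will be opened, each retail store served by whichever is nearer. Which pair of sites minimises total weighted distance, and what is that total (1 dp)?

Evaluate every pair (each demand assigned to the nearer of the two):
  {W, X}: total = 1402.7
  {W, Z}: total = 1620.6
  {X, Y}: total = 1770.8
  {W, Y}: total = 1996.9
  {Y, Z}: total = 2013.6
  {X, Z}: total = 2045.6
Best pair: {W, X} with total 1402.7.

{W, X}, total 1402.7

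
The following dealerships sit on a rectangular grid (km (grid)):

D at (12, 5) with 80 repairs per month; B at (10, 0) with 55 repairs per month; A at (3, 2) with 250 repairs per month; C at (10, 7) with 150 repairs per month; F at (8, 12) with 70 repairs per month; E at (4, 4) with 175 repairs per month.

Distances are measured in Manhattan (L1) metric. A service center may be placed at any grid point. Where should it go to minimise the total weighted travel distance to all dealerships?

(4, 4)

Manhattan distance separates: Σwᵢ(|x−xᵢ|+|y−yᵢ|) = Σwᵢ|x−xᵢ| + Σwᵢ|y−yᵢ|, so x and y are optimised independently as 1-D weighted medians.
Total weight W = 780; half = 390.
x-coordinate, sorted with cumulative weight:
  x=3 (A, w=250) cum 250
  x=4 (E, w=175) cum 425  ← median
  x=8 (F, w=70) cum 495
  x=10 (B, w=55) cum 550
  x=10 (C, w=150) cum 700
  x=12 (D, w=80) cum 780
⇒ x* = 4
y-coordinate, sorted with cumulative weight:
  y=0 (B, w=55) cum 55
  y=2 (A, w=250) cum 305
  y=4 (E, w=175) cum 480  ← median
  y=5 (D, w=80) cum 560
  y=7 (C, w=150) cum 710
  y=12 (F, w=70) cum 780
⇒ y* = 4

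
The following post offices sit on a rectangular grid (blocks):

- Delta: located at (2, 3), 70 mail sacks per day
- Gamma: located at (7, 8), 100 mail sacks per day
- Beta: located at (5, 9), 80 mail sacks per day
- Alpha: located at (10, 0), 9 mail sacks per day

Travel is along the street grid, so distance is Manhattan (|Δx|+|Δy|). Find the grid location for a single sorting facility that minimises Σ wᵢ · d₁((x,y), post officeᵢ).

Manhattan distance separates: Σwᵢ(|x−xᵢ|+|y−yᵢ|) = Σwᵢ|x−xᵢ| + Σwᵢ|y−yᵢ|, so x and y are optimised independently as 1-D weighted medians.
Total weight W = 259; half = 129.5.
x-coordinate, sorted with cumulative weight:
  x=2 (Delta, w=70) cum 70
  x=5 (Beta, w=80) cum 150  ← median
  x=7 (Gamma, w=100) cum 250
  x=10 (Alpha, w=9) cum 259
⇒ x* = 5
y-coordinate, sorted with cumulative weight:
  y=0 (Alpha, w=9) cum 9
  y=3 (Delta, w=70) cum 79
  y=8 (Gamma, w=100) cum 179  ← median
  y=9 (Beta, w=80) cum 259
⇒ y* = 8

(5, 8)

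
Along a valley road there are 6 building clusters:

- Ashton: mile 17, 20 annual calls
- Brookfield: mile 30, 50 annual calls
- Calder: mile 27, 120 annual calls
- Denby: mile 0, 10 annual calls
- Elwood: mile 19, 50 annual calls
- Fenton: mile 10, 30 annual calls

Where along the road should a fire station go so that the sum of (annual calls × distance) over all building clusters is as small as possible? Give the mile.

For a sum of weighted absolute distances on a line, the optimum is the weighted median (not the mean). Total weight W = 280; half-weight = 140.
Sort by position and accumulate weight:
  mile 0 (Denby, w=10) → cum 10
  mile 10 (Fenton, w=30) → cum 40
  mile 17 (Ashton, w=20) → cum 60
  mile 19 (Elwood, w=50) → cum 110
  mile 27 (Calder, w=120) → cum 230  ≥ 140 → median here
  mile 30 (Brookfield, w=50) → cum 280
Optimal location: mile 27.

x = 27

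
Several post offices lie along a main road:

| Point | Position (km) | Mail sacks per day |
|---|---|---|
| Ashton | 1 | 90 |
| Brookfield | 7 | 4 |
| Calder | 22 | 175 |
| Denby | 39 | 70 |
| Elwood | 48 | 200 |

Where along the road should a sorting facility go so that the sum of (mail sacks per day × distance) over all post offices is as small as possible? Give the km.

For a sum of weighted absolute distances on a line, the optimum is the weighted median (not the mean). Total weight W = 539; half-weight = 269.5.
Sort by position and accumulate weight:
  km 1 (Ashton, w=90) → cum 90
  km 7 (Brookfield, w=4) → cum 94
  km 22 (Calder, w=175) → cum 269
  km 39 (Denby, w=70) → cum 339  ≥ 269.5 → median here
  km 48 (Elwood, w=200) → cum 539
Optimal location: km 39.

x = 39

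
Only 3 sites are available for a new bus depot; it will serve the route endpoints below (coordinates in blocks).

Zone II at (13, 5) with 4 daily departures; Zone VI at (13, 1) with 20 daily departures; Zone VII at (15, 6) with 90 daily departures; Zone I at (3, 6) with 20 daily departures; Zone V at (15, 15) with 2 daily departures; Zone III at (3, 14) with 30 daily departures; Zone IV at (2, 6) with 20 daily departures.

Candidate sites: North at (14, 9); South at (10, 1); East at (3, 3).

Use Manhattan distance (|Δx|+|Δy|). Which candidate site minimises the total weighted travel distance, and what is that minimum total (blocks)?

North, total 1634 blocks

Total weighted distance at each candidate:
  North (14, 9): total = 1634
  South (10, 1): total = 2126
  East (3, 3): total = 2156
Minimum is at North with total 1634 blocks.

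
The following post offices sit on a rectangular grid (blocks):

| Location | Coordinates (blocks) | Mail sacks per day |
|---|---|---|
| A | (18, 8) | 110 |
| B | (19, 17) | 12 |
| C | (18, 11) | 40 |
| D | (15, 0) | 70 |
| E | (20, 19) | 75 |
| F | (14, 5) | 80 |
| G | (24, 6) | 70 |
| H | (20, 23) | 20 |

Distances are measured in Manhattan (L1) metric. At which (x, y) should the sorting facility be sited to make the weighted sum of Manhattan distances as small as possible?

(18, 8)

Manhattan distance separates: Σwᵢ(|x−xᵢ|+|y−yᵢ|) = Σwᵢ|x−xᵢ| + Σwᵢ|y−yᵢ|, so x and y are optimised independently as 1-D weighted medians.
Total weight W = 477; half = 238.5.
x-coordinate, sorted with cumulative weight:
  x=14 (F, w=80) cum 80
  x=15 (D, w=70) cum 150
  x=18 (A, w=110) cum 260  ← median
  x=18 (C, w=40) cum 300
  x=19 (B, w=12) cum 312
  x=20 (E, w=75) cum 387
  x=20 (H, w=20) cum 407
  x=24 (G, w=70) cum 477
⇒ x* = 18
y-coordinate, sorted with cumulative weight:
  y=0 (D, w=70) cum 70
  y=5 (F, w=80) cum 150
  y=6 (G, w=70) cum 220
  y=8 (A, w=110) cum 330  ← median
  y=11 (C, w=40) cum 370
  y=17 (B, w=12) cum 382
  y=19 (E, w=75) cum 457
  y=23 (H, w=20) cum 477
⇒ y* = 8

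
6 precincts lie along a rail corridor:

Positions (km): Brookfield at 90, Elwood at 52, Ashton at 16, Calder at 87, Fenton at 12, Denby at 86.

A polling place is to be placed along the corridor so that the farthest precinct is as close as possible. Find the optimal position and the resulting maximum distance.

The 1-center on a line is the midpoint of the two extreme points: leftmost at 12, rightmost at 90.
Optimal location = (12 + 90)/2 = 51; maximum distance = (90 − 12)/2 = 39.

location 51, max distance 39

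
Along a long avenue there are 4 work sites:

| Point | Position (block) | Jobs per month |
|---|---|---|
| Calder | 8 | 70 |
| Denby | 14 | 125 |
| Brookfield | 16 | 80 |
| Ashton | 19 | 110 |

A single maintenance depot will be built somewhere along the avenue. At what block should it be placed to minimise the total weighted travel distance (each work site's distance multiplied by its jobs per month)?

For a sum of weighted absolute distances on a line, the optimum is the weighted median (not the mean). Total weight W = 385; half-weight = 192.5.
Sort by position and accumulate weight:
  block 8 (Calder, w=70) → cum 70
  block 14 (Denby, w=125) → cum 195  ≥ 192.5 → median here
  block 16 (Brookfield, w=80) → cum 275
  block 19 (Ashton, w=110) → cum 385
Optimal location: block 14.

x = 14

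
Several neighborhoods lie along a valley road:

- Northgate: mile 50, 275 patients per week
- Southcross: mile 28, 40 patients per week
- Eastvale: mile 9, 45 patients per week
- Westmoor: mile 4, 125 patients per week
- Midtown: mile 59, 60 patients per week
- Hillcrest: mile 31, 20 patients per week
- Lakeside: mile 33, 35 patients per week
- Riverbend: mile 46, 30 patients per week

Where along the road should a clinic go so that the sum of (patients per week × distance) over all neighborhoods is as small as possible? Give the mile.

x = 50

For a sum of weighted absolute distances on a line, the optimum is the weighted median (not the mean). Total weight W = 630; half-weight = 315.
Sort by position and accumulate weight:
  mile 4 (Westmoor, w=125) → cum 125
  mile 9 (Eastvale, w=45) → cum 170
  mile 28 (Southcross, w=40) → cum 210
  mile 31 (Hillcrest, w=20) → cum 230
  mile 33 (Lakeside, w=35) → cum 265
  mile 46 (Riverbend, w=30) → cum 295
  mile 50 (Northgate, w=275) → cum 570  ≥ 315 → median here
  mile 59 (Midtown, w=60) → cum 630
Optimal location: mile 50.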